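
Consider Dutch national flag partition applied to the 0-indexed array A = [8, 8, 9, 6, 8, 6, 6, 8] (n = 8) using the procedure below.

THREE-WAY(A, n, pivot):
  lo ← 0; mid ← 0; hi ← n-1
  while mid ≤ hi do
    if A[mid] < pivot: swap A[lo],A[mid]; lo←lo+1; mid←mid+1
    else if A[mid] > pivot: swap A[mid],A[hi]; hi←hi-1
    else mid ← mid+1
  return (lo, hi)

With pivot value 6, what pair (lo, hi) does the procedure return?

lo=0 mid=0 hi=7
8>6: swap(0,7), hi=6 ⇒ [8, 8, 9, 6, 8, 6, 6, 8]
8>6: swap(0,6), hi=5 ⇒ [6, 8, 9, 6, 8, 6, 8, 8]
6=6: mid=1
8>6: swap(1,5), hi=4 ⇒ [6, 6, 9, 6, 8, 8, 8, 8]
6=6: mid=2
9>6: swap(2,4), hi=3 ⇒ [6, 6, 8, 6, 9, 8, 8, 8]
8>6: swap(2,3), hi=2 ⇒ [6, 6, 6, 8, 9, 8, 8, 8]
6=6: mid=3
done. lo=0 hi=2; A=[6, 6, 6, 8, 9, 8, 8, 8]

(0, 2)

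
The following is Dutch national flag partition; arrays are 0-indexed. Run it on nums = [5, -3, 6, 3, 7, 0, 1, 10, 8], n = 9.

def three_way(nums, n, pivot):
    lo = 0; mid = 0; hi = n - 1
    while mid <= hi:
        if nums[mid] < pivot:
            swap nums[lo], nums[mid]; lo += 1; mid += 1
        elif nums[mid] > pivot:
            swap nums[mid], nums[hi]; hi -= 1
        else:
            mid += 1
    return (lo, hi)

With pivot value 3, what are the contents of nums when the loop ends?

lo=0 mid=0 hi=8
5>3: swap(0,8), hi=7 ⇒ [8, -3, 6, 3, 7, 0, 1, 10, 5]
8>3: swap(0,7), hi=6 ⇒ [10, -3, 6, 3, 7, 0, 1, 8, 5]
10>3: swap(0,6), hi=5 ⇒ [1, -3, 6, 3, 7, 0, 10, 8, 5]
1<3: swap(0,0), lo=1 mid=1 ⇒ [1, -3, 6, 3, 7, 0, 10, 8, 5]
-3<3: swap(1,1), lo=2 mid=2 ⇒ [1, -3, 6, 3, 7, 0, 10, 8, 5]
6>3: swap(2,5), hi=4 ⇒ [1, -3, 0, 3, 7, 6, 10, 8, 5]
0<3: swap(2,2), lo=3 mid=3 ⇒ [1, -3, 0, 3, 7, 6, 10, 8, 5]
3=3: mid=4
7>3: swap(4,4), hi=3 ⇒ [1, -3, 0, 3, 7, 6, 10, 8, 5]
done. lo=3 hi=3; nums=[1, -3, 0, 3, 7, 6, 10, 8, 5]

[1, -3, 0, 3, 7, 6, 10, 8, 5]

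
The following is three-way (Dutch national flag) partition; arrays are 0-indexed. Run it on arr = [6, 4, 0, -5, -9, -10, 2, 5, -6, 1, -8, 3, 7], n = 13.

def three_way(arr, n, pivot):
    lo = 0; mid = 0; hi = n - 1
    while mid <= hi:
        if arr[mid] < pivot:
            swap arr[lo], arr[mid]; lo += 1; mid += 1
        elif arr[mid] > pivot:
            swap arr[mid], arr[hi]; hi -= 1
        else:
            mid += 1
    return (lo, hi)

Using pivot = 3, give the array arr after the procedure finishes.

lo=0 mid=0 hi=12
6>3: swap(0,12), hi=11 ⇒ [7, 4, 0, -5, -9, -10, 2, 5, -6, 1, -8, 3, 6]
7>3: swap(0,11), hi=10 ⇒ [3, 4, 0, -5, -9, -10, 2, 5, -6, 1, -8, 7, 6]
3=3: mid=1
4>3: swap(1,10), hi=9 ⇒ [3, -8, 0, -5, -9, -10, 2, 5, -6, 1, 4, 7, 6]
-8<3: swap(0,1), lo=1 mid=2 ⇒ [-8, 3, 0, -5, -9, -10, 2, 5, -6, 1, 4, 7, 6]
0<3: swap(1,2), lo=2 mid=3 ⇒ [-8, 0, 3, -5, -9, -10, 2, 5, -6, 1, 4, 7, 6]
-5<3: swap(2,3), lo=3 mid=4 ⇒ [-8, 0, -5, 3, -9, -10, 2, 5, -6, 1, 4, 7, 6]
-9<3: swap(3,4), lo=4 mid=5 ⇒ [-8, 0, -5, -9, 3, -10, 2, 5, -6, 1, 4, 7, 6]
-10<3: swap(4,5), lo=5 mid=6 ⇒ [-8, 0, -5, -9, -10, 3, 2, 5, -6, 1, 4, 7, 6]
2<3: swap(5,6), lo=6 mid=7 ⇒ [-8, 0, -5, -9, -10, 2, 3, 5, -6, 1, 4, 7, 6]
5>3: swap(7,9), hi=8 ⇒ [-8, 0, -5, -9, -10, 2, 3, 1, -6, 5, 4, 7, 6]
1<3: swap(6,7), lo=7 mid=8 ⇒ [-8, 0, -5, -9, -10, 2, 1, 3, -6, 5, 4, 7, 6]
-6<3: swap(7,8), lo=8 mid=9 ⇒ [-8, 0, -5, -9, -10, 2, 1, -6, 3, 5, 4, 7, 6]
done. lo=8 hi=8; arr=[-8, 0, -5, -9, -10, 2, 1, -6, 3, 5, 4, 7, 6]

[-8, 0, -5, -9, -10, 2, 1, -6, 3, 5, 4, 7, 6]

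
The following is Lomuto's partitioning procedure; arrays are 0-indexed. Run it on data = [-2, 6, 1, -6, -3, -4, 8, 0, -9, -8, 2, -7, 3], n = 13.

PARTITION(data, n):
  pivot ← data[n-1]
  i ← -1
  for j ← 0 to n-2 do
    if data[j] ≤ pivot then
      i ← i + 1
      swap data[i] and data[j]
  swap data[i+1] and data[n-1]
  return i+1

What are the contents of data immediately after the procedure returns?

[-2, 1, -6, -3, -4, 0, -9, -8, 2, -7, 3, 6, 8]

pivot = data[12] = 3; i = -1
j=0: data[0]=-2 ≤ 3 → i=0, swap data[0],data[0] (no change) → [-2, 6, 1, -6, -3, -4, 8, 0, -9, -8, 2, -7, 3]
j=1: data[1]=6 > 3 → no swap
j=2: data[2]=1 ≤ 3 → i=1, swap data[1],data[2] → [-2, 1, 6, -6, -3, -4, 8, 0, -9, -8, 2, -7, 3]
j=3: data[3]=-6 ≤ 3 → i=2, swap data[2],data[3] → [-2, 1, -6, 6, -3, -4, 8, 0, -9, -8, 2, -7, 3]
j=4: data[4]=-3 ≤ 3 → i=3, swap data[3],data[4] → [-2, 1, -6, -3, 6, -4, 8, 0, -9, -8, 2, -7, 3]
j=5: data[5]=-4 ≤ 3 → i=4, swap data[4],data[5] → [-2, 1, -6, -3, -4, 6, 8, 0, -9, -8, 2, -7, 3]
j=6: data[6]=8 > 3 → no swap
j=7: data[7]=0 ≤ 3 → i=5, swap data[5],data[7] → [-2, 1, -6, -3, -4, 0, 8, 6, -9, -8, 2, -7, 3]
j=8: data[8]=-9 ≤ 3 → i=6, swap data[6],data[8] → [-2, 1, -6, -3, -4, 0, -9, 6, 8, -8, 2, -7, 3]
j=9: data[9]=-8 ≤ 3 → i=7, swap data[7],data[9] → [-2, 1, -6, -3, -4, 0, -9, -8, 8, 6, 2, -7, 3]
j=10: data[10]=2 ≤ 3 → i=8, swap data[8],data[10] → [-2, 1, -6, -3, -4, 0, -9, -8, 2, 6, 8, -7, 3]
j=11: data[11]=-7 ≤ 3 → i=9, swap data[9],data[11] → [-2, 1, -6, -3, -4, 0, -9, -8, 2, -7, 8, 6, 3]
final swap data[10],data[12] → [-2, 1, -6, -3, -4, 0, -9, -8, 2, -7, 3, 6, 8]; return 10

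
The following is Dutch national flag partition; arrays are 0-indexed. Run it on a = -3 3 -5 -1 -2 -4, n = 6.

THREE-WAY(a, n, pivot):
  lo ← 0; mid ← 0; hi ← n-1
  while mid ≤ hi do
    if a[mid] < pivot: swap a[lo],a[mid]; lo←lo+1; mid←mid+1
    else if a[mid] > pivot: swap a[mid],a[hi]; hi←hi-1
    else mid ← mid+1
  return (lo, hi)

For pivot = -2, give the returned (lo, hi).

(3, 3)

lo=0 mid=0 hi=5
-3<-2: swap(0,0), lo=1 mid=1 ⇒ -3 3 -5 -1 -2 -4
3>-2: swap(1,5), hi=4 ⇒ -3 -4 -5 -1 -2 3
-4<-2: swap(1,1), lo=2 mid=2 ⇒ -3 -4 -5 -1 -2 3
-5<-2: swap(2,2), lo=3 mid=3 ⇒ -3 -4 -5 -1 -2 3
-1>-2: swap(3,4), hi=3 ⇒ -3 -4 -5 -2 -1 3
-2=-2: mid=4
done. lo=3 hi=3; a=-3 -4 -5 -2 -1 3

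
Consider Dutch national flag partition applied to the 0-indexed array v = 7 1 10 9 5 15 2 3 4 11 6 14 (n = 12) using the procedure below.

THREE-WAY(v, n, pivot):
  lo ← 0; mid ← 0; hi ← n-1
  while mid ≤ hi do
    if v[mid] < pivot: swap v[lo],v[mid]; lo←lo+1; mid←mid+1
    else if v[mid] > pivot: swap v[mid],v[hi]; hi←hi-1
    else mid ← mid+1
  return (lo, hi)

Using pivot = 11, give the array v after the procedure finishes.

lo=0 mid=0 hi=11
7<11: swap(0,0), lo=1 mid=1 ⇒ 7 1 10 9 5 15 2 3 4 11 6 14
1<11: swap(1,1), lo=2 mid=2 ⇒ 7 1 10 9 5 15 2 3 4 11 6 14
10<11: swap(2,2), lo=3 mid=3 ⇒ 7 1 10 9 5 15 2 3 4 11 6 14
9<11: swap(3,3), lo=4 mid=4 ⇒ 7 1 10 9 5 15 2 3 4 11 6 14
5<11: swap(4,4), lo=5 mid=5 ⇒ 7 1 10 9 5 15 2 3 4 11 6 14
15>11: swap(5,11), hi=10 ⇒ 7 1 10 9 5 14 2 3 4 11 6 15
14>11: swap(5,10), hi=9 ⇒ 7 1 10 9 5 6 2 3 4 11 14 15
6<11: swap(5,5), lo=6 mid=6 ⇒ 7 1 10 9 5 6 2 3 4 11 14 15
2<11: swap(6,6), lo=7 mid=7 ⇒ 7 1 10 9 5 6 2 3 4 11 14 15
3<11: swap(7,7), lo=8 mid=8 ⇒ 7 1 10 9 5 6 2 3 4 11 14 15
4<11: swap(8,8), lo=9 mid=9 ⇒ 7 1 10 9 5 6 2 3 4 11 14 15
11=11: mid=10
done. lo=9 hi=9; v=7 1 10 9 5 6 2 3 4 11 14 15

7 1 10 9 5 6 2 3 4 11 14 15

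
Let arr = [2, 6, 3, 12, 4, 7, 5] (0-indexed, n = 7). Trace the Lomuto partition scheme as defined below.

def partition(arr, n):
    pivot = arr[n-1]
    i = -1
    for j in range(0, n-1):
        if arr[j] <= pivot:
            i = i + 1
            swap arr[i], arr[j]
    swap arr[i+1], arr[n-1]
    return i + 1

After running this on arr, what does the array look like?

pivot = arr[6] = 5; i = -1
j=0: arr[0]=2 ≤ 5 → i=0, swap arr[0],arr[0] (no change) → [2, 6, 3, 12, 4, 7, 5]
j=1: arr[1]=6 > 5 → no swap
j=2: arr[2]=3 ≤ 5 → i=1, swap arr[1],arr[2] → [2, 3, 6, 12, 4, 7, 5]
j=3: arr[3]=12 > 5 → no swap
j=4: arr[4]=4 ≤ 5 → i=2, swap arr[2],arr[4] → [2, 3, 4, 12, 6, 7, 5]
j=5: arr[5]=7 > 5 → no swap
final swap arr[3],arr[6] → [2, 3, 4, 5, 6, 7, 12]; return 3

[2, 3, 4, 5, 6, 7, 12]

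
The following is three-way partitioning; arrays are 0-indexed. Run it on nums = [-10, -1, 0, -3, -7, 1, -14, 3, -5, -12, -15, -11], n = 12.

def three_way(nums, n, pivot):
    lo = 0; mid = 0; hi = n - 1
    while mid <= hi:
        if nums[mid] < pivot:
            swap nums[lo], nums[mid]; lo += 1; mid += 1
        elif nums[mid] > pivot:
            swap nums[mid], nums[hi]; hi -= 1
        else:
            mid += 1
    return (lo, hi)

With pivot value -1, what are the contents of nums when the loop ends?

lo=0 mid=0 hi=11
-10<-1: swap(0,0), lo=1 mid=1 ⇒ [-10, -1, 0, -3, -7, 1, -14, 3, -5, -12, -15, -11]
-1=-1: mid=2
0>-1: swap(2,11), hi=10 ⇒ [-10, -1, -11, -3, -7, 1, -14, 3, -5, -12, -15, 0]
-11<-1: swap(1,2), lo=2 mid=3 ⇒ [-10, -11, -1, -3, -7, 1, -14, 3, -5, -12, -15, 0]
-3<-1: swap(2,3), lo=3 mid=4 ⇒ [-10, -11, -3, -1, -7, 1, -14, 3, -5, -12, -15, 0]
-7<-1: swap(3,4), lo=4 mid=5 ⇒ [-10, -11, -3, -7, -1, 1, -14, 3, -5, -12, -15, 0]
1>-1: swap(5,10), hi=9 ⇒ [-10, -11, -3, -7, -1, -15, -14, 3, -5, -12, 1, 0]
-15<-1: swap(4,5), lo=5 mid=6 ⇒ [-10, -11, -3, -7, -15, -1, -14, 3, -5, -12, 1, 0]
-14<-1: swap(5,6), lo=6 mid=7 ⇒ [-10, -11, -3, -7, -15, -14, -1, 3, -5, -12, 1, 0]
3>-1: swap(7,9), hi=8 ⇒ [-10, -11, -3, -7, -15, -14, -1, -12, -5, 3, 1, 0]
-12<-1: swap(6,7), lo=7 mid=8 ⇒ [-10, -11, -3, -7, -15, -14, -12, -1, -5, 3, 1, 0]
-5<-1: swap(7,8), lo=8 mid=9 ⇒ [-10, -11, -3, -7, -15, -14, -12, -5, -1, 3, 1, 0]
done. lo=8 hi=8; nums=[-10, -11, -3, -7, -15, -14, -12, -5, -1, 3, 1, 0]

[-10, -11, -3, -7, -15, -14, -12, -5, -1, 3, 1, 0]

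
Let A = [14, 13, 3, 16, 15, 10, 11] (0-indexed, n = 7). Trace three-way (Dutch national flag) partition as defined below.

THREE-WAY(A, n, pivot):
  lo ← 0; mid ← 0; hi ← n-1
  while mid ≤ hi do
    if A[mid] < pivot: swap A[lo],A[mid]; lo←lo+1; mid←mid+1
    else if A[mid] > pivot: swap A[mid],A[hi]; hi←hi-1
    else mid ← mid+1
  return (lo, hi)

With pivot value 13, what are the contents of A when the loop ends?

[11, 3, 10, 13, 15, 16, 14]

lo=0 mid=0 hi=6
14>13: swap(0,6), hi=5 ⇒ [11, 13, 3, 16, 15, 10, 14]
11<13: swap(0,0), lo=1 mid=1 ⇒ [11, 13, 3, 16, 15, 10, 14]
13=13: mid=2
3<13: swap(1,2), lo=2 mid=3 ⇒ [11, 3, 13, 16, 15, 10, 14]
16>13: swap(3,5), hi=4 ⇒ [11, 3, 13, 10, 15, 16, 14]
10<13: swap(2,3), lo=3 mid=4 ⇒ [11, 3, 10, 13, 15, 16, 14]
15>13: swap(4,4), hi=3 ⇒ [11, 3, 10, 13, 15, 16, 14]
done. lo=3 hi=3; A=[11, 3, 10, 13, 15, 16, 14]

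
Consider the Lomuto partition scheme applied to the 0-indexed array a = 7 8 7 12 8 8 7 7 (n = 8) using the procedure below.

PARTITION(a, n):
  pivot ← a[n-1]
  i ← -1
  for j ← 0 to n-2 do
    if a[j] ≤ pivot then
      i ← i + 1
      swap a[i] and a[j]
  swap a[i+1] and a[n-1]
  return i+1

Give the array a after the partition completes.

pivot = a[7] = 7; i = -1
j=0: a[0]=7 ≤ 7 → i=0, swap a[0],a[0] (no change) → 7 8 7 12 8 8 7 7
j=1: a[1]=8 > 7 → no swap
j=2: a[2]=7 ≤ 7 → i=1, swap a[1],a[2] → 7 7 8 12 8 8 7 7
j=3: a[3]=12 > 7 → no swap
j=4: a[4]=8 > 7 → no swap
j=5: a[5]=8 > 7 → no swap
j=6: a[6]=7 ≤ 7 → i=2, swap a[2],a[6] → 7 7 7 12 8 8 8 7
final swap a[3],a[7] → 7 7 7 7 8 8 8 12; return 3

7 7 7 7 8 8 8 12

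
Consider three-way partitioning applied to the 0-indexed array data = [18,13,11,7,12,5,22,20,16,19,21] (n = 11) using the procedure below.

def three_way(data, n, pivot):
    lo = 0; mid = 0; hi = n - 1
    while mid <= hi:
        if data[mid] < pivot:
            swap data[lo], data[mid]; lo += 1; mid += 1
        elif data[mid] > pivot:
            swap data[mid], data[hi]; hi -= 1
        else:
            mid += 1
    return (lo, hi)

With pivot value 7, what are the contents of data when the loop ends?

lo=0 mid=0 hi=10
18>7: swap(0,10), hi=9 ⇒ [21,13,11,7,12,5,22,20,16,19,18]
21>7: swap(0,9), hi=8 ⇒ [19,13,11,7,12,5,22,20,16,21,18]
19>7: swap(0,8), hi=7 ⇒ [16,13,11,7,12,5,22,20,19,21,18]
16>7: swap(0,7), hi=6 ⇒ [20,13,11,7,12,5,22,16,19,21,18]
20>7: swap(0,6), hi=5 ⇒ [22,13,11,7,12,5,20,16,19,21,18]
22>7: swap(0,5), hi=4 ⇒ [5,13,11,7,12,22,20,16,19,21,18]
5<7: swap(0,0), lo=1 mid=1 ⇒ [5,13,11,7,12,22,20,16,19,21,18]
13>7: swap(1,4), hi=3 ⇒ [5,12,11,7,13,22,20,16,19,21,18]
12>7: swap(1,3), hi=2 ⇒ [5,7,11,12,13,22,20,16,19,21,18]
7=7: mid=2
11>7: swap(2,2), hi=1 ⇒ [5,7,11,12,13,22,20,16,19,21,18]
done. lo=1 hi=1; data=[5,7,11,12,13,22,20,16,19,21,18]

[5,7,11,12,13,22,20,16,19,21,18]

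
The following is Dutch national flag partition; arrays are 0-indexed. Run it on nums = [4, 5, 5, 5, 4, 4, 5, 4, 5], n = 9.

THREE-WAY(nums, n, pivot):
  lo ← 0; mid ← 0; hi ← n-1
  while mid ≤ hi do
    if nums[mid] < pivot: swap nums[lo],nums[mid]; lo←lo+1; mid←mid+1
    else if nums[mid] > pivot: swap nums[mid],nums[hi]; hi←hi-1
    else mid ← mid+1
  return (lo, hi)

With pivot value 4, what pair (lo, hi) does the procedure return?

lo=0 mid=0 hi=8
4=4: mid=1
5>4: swap(1,8), hi=7 ⇒ [4, 5, 5, 5, 4, 4, 5, 4, 5]
5>4: swap(1,7), hi=6 ⇒ [4, 4, 5, 5, 4, 4, 5, 5, 5]
4=4: mid=2
5>4: swap(2,6), hi=5 ⇒ [4, 4, 5, 5, 4, 4, 5, 5, 5]
5>4: swap(2,5), hi=4 ⇒ [4, 4, 4, 5, 4, 5, 5, 5, 5]
4=4: mid=3
5>4: swap(3,4), hi=3 ⇒ [4, 4, 4, 4, 5, 5, 5, 5, 5]
4=4: mid=4
done. lo=0 hi=3; nums=[4, 4, 4, 4, 5, 5, 5, 5, 5]

(0, 3)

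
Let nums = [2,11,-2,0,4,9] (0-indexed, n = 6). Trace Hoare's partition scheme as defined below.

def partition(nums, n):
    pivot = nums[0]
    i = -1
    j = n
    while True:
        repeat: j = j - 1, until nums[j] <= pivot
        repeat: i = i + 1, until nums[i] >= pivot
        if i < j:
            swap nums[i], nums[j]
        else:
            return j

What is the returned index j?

pivot = nums[0] = 2; i = -1, j = 6
j→3 (nums[3]=0≤2), i→0 (nums[0]=2≥2); i<j, swap → [0,11,-2,2,4,9]
j→2 (nums[2]=-2≤2), i→1 (nums[1]=11≥2); i<j, swap → [0,-2,11,2,4,9]
j→1, i→2; i≥j, return j=1. nums = [0,-2,11,2,4,9]

1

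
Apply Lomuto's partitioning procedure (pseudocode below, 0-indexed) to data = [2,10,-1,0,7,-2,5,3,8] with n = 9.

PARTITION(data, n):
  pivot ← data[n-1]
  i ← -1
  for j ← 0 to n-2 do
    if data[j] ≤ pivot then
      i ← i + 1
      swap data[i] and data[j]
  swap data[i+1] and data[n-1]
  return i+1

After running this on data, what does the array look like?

[2,-1,0,7,-2,5,3,8,10]

pivot=8, i=-1
j=0: 2≤8, i=0, swap(0,0) ⇒ [2,10,-1,0,7,-2,5,3,8]
j=1: 10>8, skip
j=2: -1≤8, i=1, swap(1,2) ⇒ [2,-1,10,0,7,-2,5,3,8]
j=3: 0≤8, i=2, swap(2,3) ⇒ [2,-1,0,10,7,-2,5,3,8]
j=4: 7≤8, i=3, swap(3,4) ⇒ [2,-1,0,7,10,-2,5,3,8]
j=5: -2≤8, i=4, swap(4,5) ⇒ [2,-1,0,7,-2,10,5,3,8]
j=6: 5≤8, i=5, swap(5,6) ⇒ [2,-1,0,7,-2,5,10,3,8]
j=7: 3≤8, i=6, swap(6,7) ⇒ [2,-1,0,7,-2,5,3,10,8]
swap(7,8) ⇒ [2,-1,0,7,-2,5,3,8,10]; return 7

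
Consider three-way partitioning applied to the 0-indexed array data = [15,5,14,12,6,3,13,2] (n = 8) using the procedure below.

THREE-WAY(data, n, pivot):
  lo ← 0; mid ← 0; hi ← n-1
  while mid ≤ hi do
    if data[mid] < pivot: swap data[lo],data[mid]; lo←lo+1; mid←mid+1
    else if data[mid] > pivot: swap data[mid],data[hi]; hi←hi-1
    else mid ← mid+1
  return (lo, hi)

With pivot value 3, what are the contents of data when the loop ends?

[2,3,12,6,14,13,5,15]

lo=0 mid=0 hi=7
15>3: swap(0,7), hi=6 ⇒ [2,5,14,12,6,3,13,15]
2<3: swap(0,0), lo=1 mid=1 ⇒ [2,5,14,12,6,3,13,15]
5>3: swap(1,6), hi=5 ⇒ [2,13,14,12,6,3,5,15]
13>3: swap(1,5), hi=4 ⇒ [2,3,14,12,6,13,5,15]
3=3: mid=2
14>3: swap(2,4), hi=3 ⇒ [2,3,6,12,14,13,5,15]
6>3: swap(2,3), hi=2 ⇒ [2,3,12,6,14,13,5,15]
12>3: swap(2,2), hi=1 ⇒ [2,3,12,6,14,13,5,15]
done. lo=1 hi=1; data=[2,3,12,6,14,13,5,15]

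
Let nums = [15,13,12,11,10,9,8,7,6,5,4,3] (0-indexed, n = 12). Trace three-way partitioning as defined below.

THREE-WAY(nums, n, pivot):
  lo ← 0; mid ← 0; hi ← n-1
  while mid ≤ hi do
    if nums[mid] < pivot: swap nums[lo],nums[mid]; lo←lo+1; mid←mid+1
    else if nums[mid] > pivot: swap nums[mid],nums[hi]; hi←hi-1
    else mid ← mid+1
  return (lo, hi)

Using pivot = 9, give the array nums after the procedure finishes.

[3,4,5,6,7,8,9,10,11,12,13,15]

pivot = 9; lo=0, mid=0, hi=11
nums[mid]=15>9: swap nums[0],nums[11]; hi=10 → [3,13,12,11,10,9,8,7,6,5,4,15]
nums[mid]=3<9: swap nums[0],nums[0]; lo=1,mid=1 → [3,13,12,11,10,9,8,7,6,5,4,15]
nums[mid]=13>9: swap nums[1],nums[10]; hi=9 → [3,4,12,11,10,9,8,7,6,5,13,15]
nums[mid]=4<9: swap nums[1],nums[1]; lo=2,mid=2 → [3,4,12,11,10,9,8,7,6,5,13,15]
nums[mid]=12>9: swap nums[2],nums[9]; hi=8 → [3,4,5,11,10,9,8,7,6,12,13,15]
nums[mid]=5<9: swap nums[2],nums[2]; lo=3,mid=3 → [3,4,5,11,10,9,8,7,6,12,13,15]
nums[mid]=11>9: swap nums[3],nums[8]; hi=7 → [3,4,5,6,10,9,8,7,11,12,13,15]
nums[mid]=6<9: swap nums[3],nums[3]; lo=4,mid=4 → [3,4,5,6,10,9,8,7,11,12,13,15]
nums[mid]=10>9: swap nums[4],nums[7]; hi=6 → [3,4,5,6,7,9,8,10,11,12,13,15]
nums[mid]=7<9: swap nums[4],nums[4]; lo=5,mid=5 → [3,4,5,6,7,9,8,10,11,12,13,15]
nums[mid]=9=9: mid=6
nums[mid]=8<9: swap nums[5],nums[6]; lo=6,mid=7 → [3,4,5,6,7,8,9,10,11,12,13,15]
end: lo=6, hi=6; nums = [3,4,5,6,7,8,9,10,11,12,13,15]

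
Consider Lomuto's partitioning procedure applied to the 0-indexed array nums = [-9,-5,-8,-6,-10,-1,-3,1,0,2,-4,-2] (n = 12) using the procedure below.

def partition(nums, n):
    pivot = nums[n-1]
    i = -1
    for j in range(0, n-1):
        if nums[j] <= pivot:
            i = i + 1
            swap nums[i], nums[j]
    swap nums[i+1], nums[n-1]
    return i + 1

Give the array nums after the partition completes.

[-9,-5,-8,-6,-10,-3,-4,-2,0,2,-1,1]

pivot = nums[11] = -2; i = -1
j=0: nums[0]=-9 ≤ -2 → i=0, swap nums[0],nums[0] (no change) → [-9,-5,-8,-6,-10,-1,-3,1,0,2,-4,-2]
j=1: nums[1]=-5 ≤ -2 → i=1, swap nums[1],nums[1] (no change) → [-9,-5,-8,-6,-10,-1,-3,1,0,2,-4,-2]
j=2: nums[2]=-8 ≤ -2 → i=2, swap nums[2],nums[2] (no change) → [-9,-5,-8,-6,-10,-1,-3,1,0,2,-4,-2]
j=3: nums[3]=-6 ≤ -2 → i=3, swap nums[3],nums[3] (no change) → [-9,-5,-8,-6,-10,-1,-3,1,0,2,-4,-2]
j=4: nums[4]=-10 ≤ -2 → i=4, swap nums[4],nums[4] (no change) → [-9,-5,-8,-6,-10,-1,-3,1,0,2,-4,-2]
j=5: nums[5]=-1 > -2 → no swap
j=6: nums[6]=-3 ≤ -2 → i=5, swap nums[5],nums[6] → [-9,-5,-8,-6,-10,-3,-1,1,0,2,-4,-2]
j=7: nums[7]=1 > -2 → no swap
j=8: nums[8]=0 > -2 → no swap
j=9: nums[9]=2 > -2 → no swap
j=10: nums[10]=-4 ≤ -2 → i=6, swap nums[6],nums[10] → [-9,-5,-8,-6,-10,-3,-4,1,0,2,-1,-2]
final swap nums[7],nums[11] → [-9,-5,-8,-6,-10,-3,-4,-2,0,2,-1,1]; return 7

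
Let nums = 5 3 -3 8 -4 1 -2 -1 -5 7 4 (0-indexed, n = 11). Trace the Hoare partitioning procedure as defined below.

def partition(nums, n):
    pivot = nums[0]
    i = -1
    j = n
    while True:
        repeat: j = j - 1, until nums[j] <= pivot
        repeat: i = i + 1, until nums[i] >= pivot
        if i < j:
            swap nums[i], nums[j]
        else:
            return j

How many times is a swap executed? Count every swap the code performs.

2

pivot = nums[0] = 5; i = -1, j = 11
j→10 (nums[10]=4≤5), i→0 (nums[0]=5≥5); i<j, swap → 4 3 -3 8 -4 1 -2 -1 -5 7 5
j→8 (nums[8]=-5≤5), i→3 (nums[3]=8≥5); i<j, swap → 4 3 -3 -5 -4 1 -2 -1 8 7 5
j→7, i→8; i≥j, return j=7. nums = 4 3 -3 -5 -4 1 -2 -1 8 7 5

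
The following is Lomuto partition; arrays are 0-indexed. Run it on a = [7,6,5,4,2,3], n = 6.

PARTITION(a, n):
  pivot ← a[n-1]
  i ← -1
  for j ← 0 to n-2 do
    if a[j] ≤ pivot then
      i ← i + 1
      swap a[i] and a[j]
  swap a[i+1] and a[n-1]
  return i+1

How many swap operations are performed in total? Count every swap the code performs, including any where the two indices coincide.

pivot = a[5] = 3; i = -1
j=0: a[0]=7 > 3 → no swap
j=1: a[1]=6 > 3 → no swap
j=2: a[2]=5 > 3 → no swap
j=3: a[3]=4 > 3 → no swap
j=4: a[4]=2 ≤ 3 → i=0, swap a[0],a[4] → [2,6,5,4,7,3]
final swap a[1],a[5] → [2,3,5,4,7,6]; return 1

2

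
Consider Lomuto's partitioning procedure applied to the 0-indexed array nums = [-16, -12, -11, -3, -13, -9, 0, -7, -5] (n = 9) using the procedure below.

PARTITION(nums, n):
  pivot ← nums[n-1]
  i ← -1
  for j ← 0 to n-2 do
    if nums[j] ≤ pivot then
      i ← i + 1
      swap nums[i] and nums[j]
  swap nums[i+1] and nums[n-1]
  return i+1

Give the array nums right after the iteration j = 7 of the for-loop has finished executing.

[-16, -12, -11, -13, -9, -7, 0, -3, -5]

pivot=-5, i=-1
j=0: -16≤-5, i=0, swap(0,0) ⇒ [-16, -12, -11, -3, -13, -9, 0, -7, -5]
j=1: -12≤-5, i=1, swap(1,1) ⇒ [-16, -12, -11, -3, -13, -9, 0, -7, -5]
j=2: -11≤-5, i=2, swap(2,2) ⇒ [-16, -12, -11, -3, -13, -9, 0, -7, -5]
j=3: -3>-5, skip
j=4: -13≤-5, i=3, swap(3,4) ⇒ [-16, -12, -11, -13, -3, -9, 0, -7, -5]
j=5: -9≤-5, i=4, swap(4,5) ⇒ [-16, -12, -11, -13, -9, -3, 0, -7, -5]
j=6: 0>-5, skip
j=7: -7≤-5, i=5, swap(5,7) ⇒ [-16, -12, -11, -13, -9, -7, 0, -3, -5]
(after j=7) nums = [-16, -12, -11, -13, -9, -7, 0, -3, -5]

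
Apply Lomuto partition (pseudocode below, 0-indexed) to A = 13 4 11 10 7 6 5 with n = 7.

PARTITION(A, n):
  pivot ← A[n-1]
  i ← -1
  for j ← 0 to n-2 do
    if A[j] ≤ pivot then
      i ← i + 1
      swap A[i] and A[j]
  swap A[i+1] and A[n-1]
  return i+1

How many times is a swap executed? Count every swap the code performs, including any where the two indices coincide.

pivot = A[6] = 5; i = -1
j=0: A[0]=13 > 5 → no swap
j=1: A[1]=4 ≤ 5 → i=0, swap A[0],A[1] → 4 13 11 10 7 6 5
j=2: A[2]=11 > 5 → no swap
j=3: A[3]=10 > 5 → no swap
j=4: A[4]=7 > 5 → no swap
j=5: A[5]=6 > 5 → no swap
final swap A[1],A[6] → 4 5 11 10 7 6 13; return 1

2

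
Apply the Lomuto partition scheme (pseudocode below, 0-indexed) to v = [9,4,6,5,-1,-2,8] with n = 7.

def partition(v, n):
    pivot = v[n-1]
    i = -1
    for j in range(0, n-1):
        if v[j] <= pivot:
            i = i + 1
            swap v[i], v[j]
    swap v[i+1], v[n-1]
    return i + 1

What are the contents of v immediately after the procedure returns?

[4,6,5,-1,-2,8,9]

pivot = v[6] = 8; i = -1
j=0: v[0]=9 > 8 → no swap
j=1: v[1]=4 ≤ 8 → i=0, swap v[0],v[1] → [4,9,6,5,-1,-2,8]
j=2: v[2]=6 ≤ 8 → i=1, swap v[1],v[2] → [4,6,9,5,-1,-2,8]
j=3: v[3]=5 ≤ 8 → i=2, swap v[2],v[3] → [4,6,5,9,-1,-2,8]
j=4: v[4]=-1 ≤ 8 → i=3, swap v[3],v[4] → [4,6,5,-1,9,-2,8]
j=5: v[5]=-2 ≤ 8 → i=4, swap v[4],v[5] → [4,6,5,-1,-2,9,8]
final swap v[5],v[6] → [4,6,5,-1,-2,8,9]; return 5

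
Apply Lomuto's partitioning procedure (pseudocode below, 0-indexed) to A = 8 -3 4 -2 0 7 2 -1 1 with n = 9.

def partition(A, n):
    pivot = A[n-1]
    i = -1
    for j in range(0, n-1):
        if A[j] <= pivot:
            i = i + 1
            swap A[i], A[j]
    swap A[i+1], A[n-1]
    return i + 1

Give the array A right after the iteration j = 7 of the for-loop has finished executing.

pivot = A[8] = 1; i = -1
j=0: A[0]=8 > 1 → no swap
j=1: A[1]=-3 ≤ 1 → i=0, swap A[0],A[1] → -3 8 4 -2 0 7 2 -1 1
j=2: A[2]=4 > 1 → no swap
j=3: A[3]=-2 ≤ 1 → i=1, swap A[1],A[3] → -3 -2 4 8 0 7 2 -1 1
j=4: A[4]=0 ≤ 1 → i=2, swap A[2],A[4] → -3 -2 0 8 4 7 2 -1 1
j=5: A[5]=7 > 1 → no swap
j=6: A[6]=2 > 1 → no swap
j=7: A[7]=-1 ≤ 1 → i=3, swap A[3],A[7] → -3 -2 0 -1 4 7 2 8 1
(after j=7) A = -3 -2 0 -1 4 7 2 8 1

-3 -2 0 -1 4 7 2 8 1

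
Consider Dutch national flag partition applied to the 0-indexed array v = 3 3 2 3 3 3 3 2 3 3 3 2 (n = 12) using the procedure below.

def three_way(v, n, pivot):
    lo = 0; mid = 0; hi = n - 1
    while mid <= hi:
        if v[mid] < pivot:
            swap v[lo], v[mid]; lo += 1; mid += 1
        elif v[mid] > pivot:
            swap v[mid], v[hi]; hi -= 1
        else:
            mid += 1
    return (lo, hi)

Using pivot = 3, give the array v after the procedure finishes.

lo=0 mid=0 hi=11
3=3: mid=1
3=3: mid=2
2<3: swap(0,2), lo=1 mid=3 ⇒ 2 3 3 3 3 3 3 2 3 3 3 2
3=3: mid=4
3=3: mid=5
3=3: mid=6
3=3: mid=7
2<3: swap(1,7), lo=2 mid=8 ⇒ 2 2 3 3 3 3 3 3 3 3 3 2
3=3: mid=9
3=3: mid=10
3=3: mid=11
2<3: swap(2,11), lo=3 mid=12 ⇒ 2 2 2 3 3 3 3 3 3 3 3 3
done. lo=3 hi=11; v=2 2 2 3 3 3 3 3 3 3 3 3

2 2 2 3 3 3 3 3 3 3 3 3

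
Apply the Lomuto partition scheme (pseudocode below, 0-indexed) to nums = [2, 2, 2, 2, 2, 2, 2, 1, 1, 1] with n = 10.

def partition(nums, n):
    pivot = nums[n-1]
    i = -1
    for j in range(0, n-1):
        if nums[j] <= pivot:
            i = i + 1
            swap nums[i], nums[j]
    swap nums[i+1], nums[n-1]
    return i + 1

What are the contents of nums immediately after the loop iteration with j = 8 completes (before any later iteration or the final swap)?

pivot = nums[9] = 1; i = -1
j=0: nums[0]=2 > 1 → no swap
j=1: nums[1]=2 > 1 → no swap
j=2: nums[2]=2 > 1 → no swap
j=3: nums[3]=2 > 1 → no swap
j=4: nums[4]=2 > 1 → no swap
j=5: nums[5]=2 > 1 → no swap
j=6: nums[6]=2 > 1 → no swap
j=7: nums[7]=1 ≤ 1 → i=0, swap nums[0],nums[7] → [1, 2, 2, 2, 2, 2, 2, 2, 1, 1]
j=8: nums[8]=1 ≤ 1 → i=1, swap nums[1],nums[8] → [1, 1, 2, 2, 2, 2, 2, 2, 2, 1]
(after j=8) nums = [1, 1, 2, 2, 2, 2, 2, 2, 2, 1]

[1, 1, 2, 2, 2, 2, 2, 2, 2, 1]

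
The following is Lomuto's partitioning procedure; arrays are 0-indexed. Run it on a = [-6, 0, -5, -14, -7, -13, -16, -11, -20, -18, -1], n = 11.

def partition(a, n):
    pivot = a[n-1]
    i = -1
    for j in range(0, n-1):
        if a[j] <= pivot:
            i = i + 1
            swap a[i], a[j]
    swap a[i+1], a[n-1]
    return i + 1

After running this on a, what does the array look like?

[-6, -5, -14, -7, -13, -16, -11, -20, -18, -1, 0]

pivot=-1, i=-1
j=0: -6≤-1, i=0, swap(0,0) ⇒ [-6, 0, -5, -14, -7, -13, -16, -11, -20, -18, -1]
j=1: 0>-1, skip
j=2: -5≤-1, i=1, swap(1,2) ⇒ [-6, -5, 0, -14, -7, -13, -16, -11, -20, -18, -1]
j=3: -14≤-1, i=2, swap(2,3) ⇒ [-6, -5, -14, 0, -7, -13, -16, -11, -20, -18, -1]
j=4: -7≤-1, i=3, swap(3,4) ⇒ [-6, -5, -14, -7, 0, -13, -16, -11, -20, -18, -1]
j=5: -13≤-1, i=4, swap(4,5) ⇒ [-6, -5, -14, -7, -13, 0, -16, -11, -20, -18, -1]
j=6: -16≤-1, i=5, swap(5,6) ⇒ [-6, -5, -14, -7, -13, -16, 0, -11, -20, -18, -1]
j=7: -11≤-1, i=6, swap(6,7) ⇒ [-6, -5, -14, -7, -13, -16, -11, 0, -20, -18, -1]
j=8: -20≤-1, i=7, swap(7,8) ⇒ [-6, -5, -14, -7, -13, -16, -11, -20, 0, -18, -1]
j=9: -18≤-1, i=8, swap(8,9) ⇒ [-6, -5, -14, -7, -13, -16, -11, -20, -18, 0, -1]
swap(9,10) ⇒ [-6, -5, -14, -7, -13, -16, -11, -20, -18, -1, 0]; return 9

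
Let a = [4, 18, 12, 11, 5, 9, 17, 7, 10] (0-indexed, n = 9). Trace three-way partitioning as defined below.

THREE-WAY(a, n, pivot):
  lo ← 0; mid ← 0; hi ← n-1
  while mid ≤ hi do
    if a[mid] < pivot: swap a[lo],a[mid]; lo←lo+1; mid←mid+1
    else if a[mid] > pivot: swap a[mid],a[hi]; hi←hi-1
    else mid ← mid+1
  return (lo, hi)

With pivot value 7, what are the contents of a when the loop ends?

lo=0 mid=0 hi=8
4<7: swap(0,0), lo=1 mid=1 ⇒ [4, 18, 12, 11, 5, 9, 17, 7, 10]
18>7: swap(1,8), hi=7 ⇒ [4, 10, 12, 11, 5, 9, 17, 7, 18]
10>7: swap(1,7), hi=6 ⇒ [4, 7, 12, 11, 5, 9, 17, 10, 18]
7=7: mid=2
12>7: swap(2,6), hi=5 ⇒ [4, 7, 17, 11, 5, 9, 12, 10, 18]
17>7: swap(2,5), hi=4 ⇒ [4, 7, 9, 11, 5, 17, 12, 10, 18]
9>7: swap(2,4), hi=3 ⇒ [4, 7, 5, 11, 9, 17, 12, 10, 18]
5<7: swap(1,2), lo=2 mid=3 ⇒ [4, 5, 7, 11, 9, 17, 12, 10, 18]
11>7: swap(3,3), hi=2 ⇒ [4, 5, 7, 11, 9, 17, 12, 10, 18]
done. lo=2 hi=2; a=[4, 5, 7, 11, 9, 17, 12, 10, 18]

[4, 5, 7, 11, 9, 17, 12, 10, 18]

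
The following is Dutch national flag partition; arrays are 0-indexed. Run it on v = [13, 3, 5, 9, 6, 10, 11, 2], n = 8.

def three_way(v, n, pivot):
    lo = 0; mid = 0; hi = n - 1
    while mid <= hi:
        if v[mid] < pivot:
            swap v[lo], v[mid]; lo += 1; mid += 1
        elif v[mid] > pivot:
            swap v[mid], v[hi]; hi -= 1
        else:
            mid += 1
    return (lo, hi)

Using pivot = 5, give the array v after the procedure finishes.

[2, 3, 5, 6, 10, 11, 9, 13]

pivot = 5; lo=0, mid=0, hi=7
v[mid]=13>5: swap v[0],v[7]; hi=6 → [2, 3, 5, 9, 6, 10, 11, 13]
v[mid]=2<5: swap v[0],v[0]; lo=1,mid=1 → [2, 3, 5, 9, 6, 10, 11, 13]
v[mid]=3<5: swap v[1],v[1]; lo=2,mid=2 → [2, 3, 5, 9, 6, 10, 11, 13]
v[mid]=5=5: mid=3
v[mid]=9>5: swap v[3],v[6]; hi=5 → [2, 3, 5, 11, 6, 10, 9, 13]
v[mid]=11>5: swap v[3],v[5]; hi=4 → [2, 3, 5, 10, 6, 11, 9, 13]
v[mid]=10>5: swap v[3],v[4]; hi=3 → [2, 3, 5, 6, 10, 11, 9, 13]
v[mid]=6>5: swap v[3],v[3]; hi=2 → [2, 3, 5, 6, 10, 11, 9, 13]
end: lo=2, hi=2; v = [2, 3, 5, 6, 10, 11, 9, 13]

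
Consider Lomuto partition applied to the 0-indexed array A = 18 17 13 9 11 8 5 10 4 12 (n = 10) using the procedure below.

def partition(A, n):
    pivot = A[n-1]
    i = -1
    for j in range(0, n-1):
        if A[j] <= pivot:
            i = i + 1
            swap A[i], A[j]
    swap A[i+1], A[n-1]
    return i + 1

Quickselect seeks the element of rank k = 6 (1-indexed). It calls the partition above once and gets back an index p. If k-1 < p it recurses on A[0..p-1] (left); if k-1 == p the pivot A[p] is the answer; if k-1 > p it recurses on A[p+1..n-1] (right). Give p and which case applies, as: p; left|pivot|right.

pivot = A[9] = 12; i = -1
j=0: A[0]=18 > 12 → no swap
j=1: A[1]=17 > 12 → no swap
j=2: A[2]=13 > 12 → no swap
j=3: A[3]=9 ≤ 12 → i=0, swap A[0],A[3] → 9 17 13 18 11 8 5 10 4 12
j=4: A[4]=11 ≤ 12 → i=1, swap A[1],A[4] → 9 11 13 18 17 8 5 10 4 12
j=5: A[5]=8 ≤ 12 → i=2, swap A[2],A[5] → 9 11 8 18 17 13 5 10 4 12
j=6: A[6]=5 ≤ 12 → i=3, swap A[3],A[6] → 9 11 8 5 17 13 18 10 4 12
j=7: A[7]=10 ≤ 12 → i=4, swap A[4],A[7] → 9 11 8 5 10 13 18 17 4 12
j=8: A[8]=4 ≤ 12 → i=5, swap A[5],A[8] → 9 11 8 5 10 4 18 17 13 12
final swap A[6],A[9] → 9 11 8 5 10 4 12 17 13 18; return 6
p = 6; k-1 = 5 < 6 ⇒ left

6; left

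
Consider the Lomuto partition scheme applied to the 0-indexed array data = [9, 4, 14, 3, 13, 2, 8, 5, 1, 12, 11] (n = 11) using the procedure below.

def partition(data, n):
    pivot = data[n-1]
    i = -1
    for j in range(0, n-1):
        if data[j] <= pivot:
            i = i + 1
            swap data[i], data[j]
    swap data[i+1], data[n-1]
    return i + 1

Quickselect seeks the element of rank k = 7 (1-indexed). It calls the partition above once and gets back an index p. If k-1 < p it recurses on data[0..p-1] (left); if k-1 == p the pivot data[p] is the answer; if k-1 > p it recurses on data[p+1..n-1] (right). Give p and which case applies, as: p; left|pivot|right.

7; left

pivot = data[10] = 11; i = -1
j=0: data[0]=9 ≤ 11 → i=0, swap data[0],data[0] (no change) → [9, 4, 14, 3, 13, 2, 8, 5, 1, 12, 11]
j=1: data[1]=4 ≤ 11 → i=1, swap data[1],data[1] (no change) → [9, 4, 14, 3, 13, 2, 8, 5, 1, 12, 11]
j=2: data[2]=14 > 11 → no swap
j=3: data[3]=3 ≤ 11 → i=2, swap data[2],data[3] → [9, 4, 3, 14, 13, 2, 8, 5, 1, 12, 11]
j=4: data[4]=13 > 11 → no swap
j=5: data[5]=2 ≤ 11 → i=3, swap data[3],data[5] → [9, 4, 3, 2, 13, 14, 8, 5, 1, 12, 11]
j=6: data[6]=8 ≤ 11 → i=4, swap data[4],data[6] → [9, 4, 3, 2, 8, 14, 13, 5, 1, 12, 11]
j=7: data[7]=5 ≤ 11 → i=5, swap data[5],data[7] → [9, 4, 3, 2, 8, 5, 13, 14, 1, 12, 11]
j=8: data[8]=1 ≤ 11 → i=6, swap data[6],data[8] → [9, 4, 3, 2, 8, 5, 1, 14, 13, 12, 11]
j=9: data[9]=12 > 11 → no swap
final swap data[7],data[10] → [9, 4, 3, 2, 8, 5, 1, 11, 13, 12, 14]; return 7
p = 7; k-1 = 6 < 7 ⇒ left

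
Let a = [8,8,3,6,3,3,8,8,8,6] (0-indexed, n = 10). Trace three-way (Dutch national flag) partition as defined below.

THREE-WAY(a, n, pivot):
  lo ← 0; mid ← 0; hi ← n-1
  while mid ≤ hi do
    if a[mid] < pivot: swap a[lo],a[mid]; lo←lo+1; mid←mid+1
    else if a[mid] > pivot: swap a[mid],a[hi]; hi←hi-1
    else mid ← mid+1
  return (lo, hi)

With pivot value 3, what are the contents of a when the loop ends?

lo=0 mid=0 hi=9
8>3: swap(0,9), hi=8 ⇒ [6,8,3,6,3,3,8,8,8,8]
6>3: swap(0,8), hi=7 ⇒ [8,8,3,6,3,3,8,8,6,8]
8>3: swap(0,7), hi=6 ⇒ [8,8,3,6,3,3,8,8,6,8]
8>3: swap(0,6), hi=5 ⇒ [8,8,3,6,3,3,8,8,6,8]
8>3: swap(0,5), hi=4 ⇒ [3,8,3,6,3,8,8,8,6,8]
3=3: mid=1
8>3: swap(1,4), hi=3 ⇒ [3,3,3,6,8,8,8,8,6,8]
3=3: mid=2
3=3: mid=3
6>3: swap(3,3), hi=2 ⇒ [3,3,3,6,8,8,8,8,6,8]
done. lo=0 hi=2; a=[3,3,3,6,8,8,8,8,6,8]

[3,3,3,6,8,8,8,8,6,8]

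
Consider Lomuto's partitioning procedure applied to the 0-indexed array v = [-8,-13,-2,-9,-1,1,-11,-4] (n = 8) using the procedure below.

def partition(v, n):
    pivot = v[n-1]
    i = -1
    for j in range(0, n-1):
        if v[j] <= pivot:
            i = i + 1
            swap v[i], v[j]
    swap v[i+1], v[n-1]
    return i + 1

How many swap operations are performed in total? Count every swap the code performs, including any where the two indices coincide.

pivot=-4, i=-1
j=0: -8≤-4, i=0, swap(0,0) ⇒ [-8,-13,-2,-9,-1,1,-11,-4]
j=1: -13≤-4, i=1, swap(1,1) ⇒ [-8,-13,-2,-9,-1,1,-11,-4]
j=2: -2>-4, skip
j=3: -9≤-4, i=2, swap(2,3) ⇒ [-8,-13,-9,-2,-1,1,-11,-4]
j=4: -1>-4, skip
j=5: 1>-4, skip
j=6: -11≤-4, i=3, swap(3,6) ⇒ [-8,-13,-9,-11,-1,1,-2,-4]
swap(4,7) ⇒ [-8,-13,-9,-11,-4,1,-2,-1]; return 4

5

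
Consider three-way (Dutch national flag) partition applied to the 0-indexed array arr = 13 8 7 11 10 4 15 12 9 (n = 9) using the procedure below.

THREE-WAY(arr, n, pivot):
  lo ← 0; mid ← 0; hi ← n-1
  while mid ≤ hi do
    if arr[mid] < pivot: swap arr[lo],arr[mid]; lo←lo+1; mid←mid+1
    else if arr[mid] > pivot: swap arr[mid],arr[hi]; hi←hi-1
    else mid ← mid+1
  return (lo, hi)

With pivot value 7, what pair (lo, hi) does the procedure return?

(1, 1)

pivot = 7; lo=0, mid=0, hi=8
arr[mid]=13>7: swap arr[0],arr[8]; hi=7 → 9 8 7 11 10 4 15 12 13
arr[mid]=9>7: swap arr[0],arr[7]; hi=6 → 12 8 7 11 10 4 15 9 13
arr[mid]=12>7: swap arr[0],arr[6]; hi=5 → 15 8 7 11 10 4 12 9 13
arr[mid]=15>7: swap arr[0],arr[5]; hi=4 → 4 8 7 11 10 15 12 9 13
arr[mid]=4<7: swap arr[0],arr[0]; lo=1,mid=1 → 4 8 7 11 10 15 12 9 13
arr[mid]=8>7: swap arr[1],arr[4]; hi=3 → 4 10 7 11 8 15 12 9 13
arr[mid]=10>7: swap arr[1],arr[3]; hi=2 → 4 11 7 10 8 15 12 9 13
arr[mid]=11>7: swap arr[1],arr[2]; hi=1 → 4 7 11 10 8 15 12 9 13
arr[mid]=7=7: mid=2
end: lo=1, hi=1; arr = 4 7 11 10 8 15 12 9 13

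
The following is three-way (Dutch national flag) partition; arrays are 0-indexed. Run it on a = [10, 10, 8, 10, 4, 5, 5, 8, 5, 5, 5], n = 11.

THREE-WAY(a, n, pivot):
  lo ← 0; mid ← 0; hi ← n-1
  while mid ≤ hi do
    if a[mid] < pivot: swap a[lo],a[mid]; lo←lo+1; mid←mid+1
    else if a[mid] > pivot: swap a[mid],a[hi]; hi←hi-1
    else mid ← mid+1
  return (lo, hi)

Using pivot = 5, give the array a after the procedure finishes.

[4, 5, 5, 5, 5, 5, 8, 10, 8, 10, 10]

pivot = 5; lo=0, mid=0, hi=10
a[mid]=10>5: swap a[0],a[10]; hi=9 → [5, 10, 8, 10, 4, 5, 5, 8, 5, 5, 10]
a[mid]=5=5: mid=1
a[mid]=10>5: swap a[1],a[9]; hi=8 → [5, 5, 8, 10, 4, 5, 5, 8, 5, 10, 10]
a[mid]=5=5: mid=2
a[mid]=8>5: swap a[2],a[8]; hi=7 → [5, 5, 5, 10, 4, 5, 5, 8, 8, 10, 10]
a[mid]=5=5: mid=3
a[mid]=10>5: swap a[3],a[7]; hi=6 → [5, 5, 5, 8, 4, 5, 5, 10, 8, 10, 10]
a[mid]=8>5: swap a[3],a[6]; hi=5 → [5, 5, 5, 5, 4, 5, 8, 10, 8, 10, 10]
a[mid]=5=5: mid=4
a[mid]=4<5: swap a[0],a[4]; lo=1,mid=5 → [4, 5, 5, 5, 5, 5, 8, 10, 8, 10, 10]
a[mid]=5=5: mid=6
end: lo=1, hi=5; a = [4, 5, 5, 5, 5, 5, 8, 10, 8, 10, 10]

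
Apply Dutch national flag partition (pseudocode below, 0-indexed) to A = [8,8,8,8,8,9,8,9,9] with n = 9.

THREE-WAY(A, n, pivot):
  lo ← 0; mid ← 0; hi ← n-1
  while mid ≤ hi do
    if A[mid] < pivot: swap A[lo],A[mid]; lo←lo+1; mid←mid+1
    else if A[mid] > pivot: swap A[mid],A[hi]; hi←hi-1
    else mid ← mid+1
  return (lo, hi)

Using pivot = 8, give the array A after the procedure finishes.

[8,8,8,8,8,8,9,9,9]

pivot = 8; lo=0, mid=0, hi=8
A[mid]=8=8: mid=1
A[mid]=8=8: mid=2
A[mid]=8=8: mid=3
A[mid]=8=8: mid=4
A[mid]=8=8: mid=5
A[mid]=9>8: swap A[5],A[8]; hi=7 → [8,8,8,8,8,9,8,9,9]
A[mid]=9>8: swap A[5],A[7]; hi=6 → [8,8,8,8,8,9,8,9,9]
A[mid]=9>8: swap A[5],A[6]; hi=5 → [8,8,8,8,8,8,9,9,9]
A[mid]=8=8: mid=6
end: lo=0, hi=5; A = [8,8,8,8,8,8,9,9,9]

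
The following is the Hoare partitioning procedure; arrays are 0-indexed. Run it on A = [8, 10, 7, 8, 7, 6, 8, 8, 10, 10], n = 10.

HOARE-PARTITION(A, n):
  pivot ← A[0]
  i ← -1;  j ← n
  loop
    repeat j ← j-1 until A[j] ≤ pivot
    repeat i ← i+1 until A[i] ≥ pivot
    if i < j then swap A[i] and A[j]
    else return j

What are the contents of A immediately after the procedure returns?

[8, 8, 7, 6, 7, 8, 10, 8, 10, 10]

pivot = A[0] = 8; i = -1, j = 10
j→7 (A[7]=8≤8), i→0 (A[0]=8≥8); i<j, swap → [8, 10, 7, 8, 7, 6, 8, 8, 10, 10]
j→6 (A[6]=8≤8), i→1 (A[1]=10≥8); i<j, swap → [8, 8, 7, 8, 7, 6, 10, 8, 10, 10]
j→5 (A[5]=6≤8), i→3 (A[3]=8≥8); i<j, swap → [8, 8, 7, 6, 7, 8, 10, 8, 10, 10]
j→4, i→5; i≥j, return j=4. A = [8, 8, 7, 6, 7, 8, 10, 8, 10, 10]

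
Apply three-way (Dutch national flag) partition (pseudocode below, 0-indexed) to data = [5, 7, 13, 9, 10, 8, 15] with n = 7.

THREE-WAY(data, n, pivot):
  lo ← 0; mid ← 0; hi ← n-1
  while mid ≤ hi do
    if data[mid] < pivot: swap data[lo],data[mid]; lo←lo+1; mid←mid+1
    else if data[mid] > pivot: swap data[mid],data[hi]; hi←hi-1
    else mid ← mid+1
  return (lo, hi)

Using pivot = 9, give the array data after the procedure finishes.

pivot = 9; lo=0, mid=0, hi=6
data[mid]=5<9: swap data[0],data[0]; lo=1,mid=1 → [5, 7, 13, 9, 10, 8, 15]
data[mid]=7<9: swap data[1],data[1]; lo=2,mid=2 → [5, 7, 13, 9, 10, 8, 15]
data[mid]=13>9: swap data[2],data[6]; hi=5 → [5, 7, 15, 9, 10, 8, 13]
data[mid]=15>9: swap data[2],data[5]; hi=4 → [5, 7, 8, 9, 10, 15, 13]
data[mid]=8<9: swap data[2],data[2]; lo=3,mid=3 → [5, 7, 8, 9, 10, 15, 13]
data[mid]=9=9: mid=4
data[mid]=10>9: swap data[4],data[4]; hi=3 → [5, 7, 8, 9, 10, 15, 13]
end: lo=3, hi=3; data = [5, 7, 8, 9, 10, 15, 13]

[5, 7, 8, 9, 10, 15, 13]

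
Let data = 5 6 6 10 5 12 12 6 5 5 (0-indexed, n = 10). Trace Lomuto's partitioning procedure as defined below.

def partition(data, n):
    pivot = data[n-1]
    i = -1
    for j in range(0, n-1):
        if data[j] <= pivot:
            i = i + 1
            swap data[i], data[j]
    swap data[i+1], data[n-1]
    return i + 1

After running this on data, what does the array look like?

5 5 5 5 6 12 12 6 6 10

pivot = data[9] = 5; i = -1
j=0: data[0]=5 ≤ 5 → i=0, swap data[0],data[0] (no change) → 5 6 6 10 5 12 12 6 5 5
j=1: data[1]=6 > 5 → no swap
j=2: data[2]=6 > 5 → no swap
j=3: data[3]=10 > 5 → no swap
j=4: data[4]=5 ≤ 5 → i=1, swap data[1],data[4] → 5 5 6 10 6 12 12 6 5 5
j=5: data[5]=12 > 5 → no swap
j=6: data[6]=12 > 5 → no swap
j=7: data[7]=6 > 5 → no swap
j=8: data[8]=5 ≤ 5 → i=2, swap data[2],data[8] → 5 5 5 10 6 12 12 6 6 5
final swap data[3],data[9] → 5 5 5 5 6 12 12 6 6 10; return 3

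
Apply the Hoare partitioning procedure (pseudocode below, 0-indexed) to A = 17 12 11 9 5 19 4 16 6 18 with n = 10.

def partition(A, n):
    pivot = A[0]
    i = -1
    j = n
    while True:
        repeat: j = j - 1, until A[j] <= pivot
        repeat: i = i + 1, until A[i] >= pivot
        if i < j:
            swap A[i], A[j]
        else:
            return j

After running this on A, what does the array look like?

pivot = A[0] = 17; i = -1, j = 10
j→8 (A[8]=6≤17), i→0 (A[0]=17≥17); i<j, swap → 6 12 11 9 5 19 4 16 17 18
j→7 (A[7]=16≤17), i→5 (A[5]=19≥17); i<j, swap → 6 12 11 9 5 16 4 19 17 18
j→6, i→7; i≥j, return j=6. A = 6 12 11 9 5 16 4 19 17 18

6 12 11 9 5 16 4 19 17 18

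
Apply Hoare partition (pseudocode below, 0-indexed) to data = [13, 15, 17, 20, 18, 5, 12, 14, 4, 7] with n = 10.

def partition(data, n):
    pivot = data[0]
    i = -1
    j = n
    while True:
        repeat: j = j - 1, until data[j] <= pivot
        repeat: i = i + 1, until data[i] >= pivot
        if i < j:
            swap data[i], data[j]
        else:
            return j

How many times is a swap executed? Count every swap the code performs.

pivot = data[0] = 13; i = -1, j = 10
j→9 (data[9]=7≤13), i→0 (data[0]=13≥13); i<j, swap → [7, 15, 17, 20, 18, 5, 12, 14, 4, 13]
j→8 (data[8]=4≤13), i→1 (data[1]=15≥13); i<j, swap → [7, 4, 17, 20, 18, 5, 12, 14, 15, 13]
j→6 (data[6]=12≤13), i→2 (data[2]=17≥13); i<j, swap → [7, 4, 12, 20, 18, 5, 17, 14, 15, 13]
j→5 (data[5]=5≤13), i→3 (data[3]=20≥13); i<j, swap → [7, 4, 12, 5, 18, 20, 17, 14, 15, 13]
j→3, i→4; i≥j, return j=3. data = [7, 4, 12, 5, 18, 20, 17, 14, 15, 13]

4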